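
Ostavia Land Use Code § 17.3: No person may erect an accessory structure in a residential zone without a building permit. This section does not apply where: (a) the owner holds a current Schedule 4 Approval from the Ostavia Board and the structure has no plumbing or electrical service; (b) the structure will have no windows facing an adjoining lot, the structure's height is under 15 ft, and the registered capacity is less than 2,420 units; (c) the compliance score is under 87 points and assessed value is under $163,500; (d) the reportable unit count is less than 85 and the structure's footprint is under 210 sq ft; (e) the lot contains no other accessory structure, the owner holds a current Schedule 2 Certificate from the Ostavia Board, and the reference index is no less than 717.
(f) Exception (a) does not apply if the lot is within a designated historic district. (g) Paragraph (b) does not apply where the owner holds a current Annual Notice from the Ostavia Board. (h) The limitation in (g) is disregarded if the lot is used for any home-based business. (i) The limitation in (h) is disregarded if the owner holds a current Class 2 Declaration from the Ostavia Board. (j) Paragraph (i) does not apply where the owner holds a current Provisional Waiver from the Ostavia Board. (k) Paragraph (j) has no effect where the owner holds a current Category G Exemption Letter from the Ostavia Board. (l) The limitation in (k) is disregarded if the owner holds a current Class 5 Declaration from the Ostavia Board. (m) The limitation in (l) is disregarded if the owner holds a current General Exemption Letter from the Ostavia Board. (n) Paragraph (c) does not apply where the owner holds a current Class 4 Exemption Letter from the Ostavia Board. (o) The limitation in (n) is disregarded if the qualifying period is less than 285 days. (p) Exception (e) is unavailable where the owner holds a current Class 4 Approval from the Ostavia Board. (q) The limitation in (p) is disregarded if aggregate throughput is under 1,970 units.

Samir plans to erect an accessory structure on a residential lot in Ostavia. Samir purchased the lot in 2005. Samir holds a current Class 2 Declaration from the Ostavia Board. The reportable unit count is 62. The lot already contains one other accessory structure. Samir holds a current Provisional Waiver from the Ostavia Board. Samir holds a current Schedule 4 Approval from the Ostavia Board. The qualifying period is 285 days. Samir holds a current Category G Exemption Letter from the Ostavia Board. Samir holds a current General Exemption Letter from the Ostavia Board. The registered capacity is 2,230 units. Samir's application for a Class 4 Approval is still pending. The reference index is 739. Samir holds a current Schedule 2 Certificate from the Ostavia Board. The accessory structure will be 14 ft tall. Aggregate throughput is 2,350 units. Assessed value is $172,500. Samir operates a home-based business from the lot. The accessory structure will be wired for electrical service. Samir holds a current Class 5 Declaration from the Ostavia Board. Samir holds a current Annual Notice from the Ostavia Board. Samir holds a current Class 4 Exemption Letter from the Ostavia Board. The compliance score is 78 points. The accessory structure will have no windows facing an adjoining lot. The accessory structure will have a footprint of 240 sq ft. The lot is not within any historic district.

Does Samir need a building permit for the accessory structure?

Yes — Samir must obtain a building permit.

Exception (a) fails — electrical service is planned.
Exception (b)'s conditions are all satisfied: no windows face an adjoining lot; the structure's height is 14 ft, under the 15 ft limit; the registered capacity is 2,230 units, less than the 2,420 units limit. However, paragraphs (g)–(m) must be considered: (g) operates against (b): a current Annual Notice is held. (h) operates (a home-based business operates on the lot), but is itself disapplied by (i): (i) is engaged — a current Class 2 Declaration is held. (j) would limit (i) — a current Provisional Waiver is held — but (k) sets (j) aside: (k) operates — a current Category G Exemption Letter is held. (l) would limit (k) — a current Class 5 Declaration is held — but (m) sets (l) aside: (m) is engaged — a current General Exemption Letter is held. So (b) is unavailable.
Exception (c) fails — assessed value is $172,500, not under $163,500.
Exception (d) fails — the structure's footprint is 240 sq ft, not under 210 sq ft.
Exception (e) does not apply: the lot already has another accessory structure.
No exception displaces § 17.3.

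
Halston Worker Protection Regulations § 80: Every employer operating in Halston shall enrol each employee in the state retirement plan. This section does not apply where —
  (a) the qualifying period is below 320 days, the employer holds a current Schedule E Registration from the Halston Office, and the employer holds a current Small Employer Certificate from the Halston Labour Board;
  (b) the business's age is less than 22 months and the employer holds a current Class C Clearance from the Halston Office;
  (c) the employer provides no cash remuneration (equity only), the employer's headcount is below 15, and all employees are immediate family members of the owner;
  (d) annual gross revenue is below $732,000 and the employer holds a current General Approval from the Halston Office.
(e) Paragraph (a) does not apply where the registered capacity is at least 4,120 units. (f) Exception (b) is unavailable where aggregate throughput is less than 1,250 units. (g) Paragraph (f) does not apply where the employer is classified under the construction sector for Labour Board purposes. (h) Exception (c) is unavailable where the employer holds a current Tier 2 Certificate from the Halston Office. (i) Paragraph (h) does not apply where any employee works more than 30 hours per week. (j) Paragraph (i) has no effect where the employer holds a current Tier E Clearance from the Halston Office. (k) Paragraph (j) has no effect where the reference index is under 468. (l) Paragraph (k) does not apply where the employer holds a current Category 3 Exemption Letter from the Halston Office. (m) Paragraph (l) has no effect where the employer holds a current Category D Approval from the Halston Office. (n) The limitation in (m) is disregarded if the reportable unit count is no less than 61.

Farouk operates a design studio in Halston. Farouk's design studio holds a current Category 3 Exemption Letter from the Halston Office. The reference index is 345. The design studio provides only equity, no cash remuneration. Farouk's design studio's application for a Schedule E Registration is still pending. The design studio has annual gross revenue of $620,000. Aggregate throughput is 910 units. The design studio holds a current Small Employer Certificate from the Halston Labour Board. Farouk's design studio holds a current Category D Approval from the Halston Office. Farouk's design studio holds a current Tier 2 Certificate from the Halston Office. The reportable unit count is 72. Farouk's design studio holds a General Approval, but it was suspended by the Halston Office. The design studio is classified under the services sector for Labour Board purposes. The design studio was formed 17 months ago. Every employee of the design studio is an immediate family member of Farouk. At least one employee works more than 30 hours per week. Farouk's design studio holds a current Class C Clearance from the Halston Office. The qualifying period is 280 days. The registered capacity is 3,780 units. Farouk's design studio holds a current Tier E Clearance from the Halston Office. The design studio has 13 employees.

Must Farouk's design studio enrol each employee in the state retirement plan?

Exception (a) does not apply: no current Schedule E Registration is held.
Exception (b): the business's age is 17 months, less than the 22 months limit; a current Class C Clearance is held — every condition holds. However, paragraphs (f)–(g) must be considered: (f) operates against (b): aggregate throughput is 910 units, less than the 1,250 units limit. (g) is inapplicable (the design studio is classified under the services sector), so (f) stands. Exception (b) does not apply.
Exception (c)'s conditions are all satisfied: remuneration is equity-only; the employer's headcount is 13, below the 15 limit; every employee is an immediate family member. But applying paragraphs (h)–(n): (h) operates against (c): a current Tier 2 Certificate is held. (i) applies (at least one employee exceeds 30 hours/week), but is overridden by (j): (j) operates against (i): a current Tier E Clearance is held. (k) operates (the reference index is 345, under the 468 limit), but is displaced by (l): (l) operates against (k): a current Category 3 Exemption Letter is held. (m) operates (a current Category D Approval is held), but is overridden by (n): (n) operates against (m): the reportable unit count is 72, meeting the 61 threshold. Exception (c) does not apply.
Exception (d) fails — no current General Approval is held.
Every exception is unavailable, so the rule governs.

Yes — Farouk's design studio must enrol each employee in the state retirement plan.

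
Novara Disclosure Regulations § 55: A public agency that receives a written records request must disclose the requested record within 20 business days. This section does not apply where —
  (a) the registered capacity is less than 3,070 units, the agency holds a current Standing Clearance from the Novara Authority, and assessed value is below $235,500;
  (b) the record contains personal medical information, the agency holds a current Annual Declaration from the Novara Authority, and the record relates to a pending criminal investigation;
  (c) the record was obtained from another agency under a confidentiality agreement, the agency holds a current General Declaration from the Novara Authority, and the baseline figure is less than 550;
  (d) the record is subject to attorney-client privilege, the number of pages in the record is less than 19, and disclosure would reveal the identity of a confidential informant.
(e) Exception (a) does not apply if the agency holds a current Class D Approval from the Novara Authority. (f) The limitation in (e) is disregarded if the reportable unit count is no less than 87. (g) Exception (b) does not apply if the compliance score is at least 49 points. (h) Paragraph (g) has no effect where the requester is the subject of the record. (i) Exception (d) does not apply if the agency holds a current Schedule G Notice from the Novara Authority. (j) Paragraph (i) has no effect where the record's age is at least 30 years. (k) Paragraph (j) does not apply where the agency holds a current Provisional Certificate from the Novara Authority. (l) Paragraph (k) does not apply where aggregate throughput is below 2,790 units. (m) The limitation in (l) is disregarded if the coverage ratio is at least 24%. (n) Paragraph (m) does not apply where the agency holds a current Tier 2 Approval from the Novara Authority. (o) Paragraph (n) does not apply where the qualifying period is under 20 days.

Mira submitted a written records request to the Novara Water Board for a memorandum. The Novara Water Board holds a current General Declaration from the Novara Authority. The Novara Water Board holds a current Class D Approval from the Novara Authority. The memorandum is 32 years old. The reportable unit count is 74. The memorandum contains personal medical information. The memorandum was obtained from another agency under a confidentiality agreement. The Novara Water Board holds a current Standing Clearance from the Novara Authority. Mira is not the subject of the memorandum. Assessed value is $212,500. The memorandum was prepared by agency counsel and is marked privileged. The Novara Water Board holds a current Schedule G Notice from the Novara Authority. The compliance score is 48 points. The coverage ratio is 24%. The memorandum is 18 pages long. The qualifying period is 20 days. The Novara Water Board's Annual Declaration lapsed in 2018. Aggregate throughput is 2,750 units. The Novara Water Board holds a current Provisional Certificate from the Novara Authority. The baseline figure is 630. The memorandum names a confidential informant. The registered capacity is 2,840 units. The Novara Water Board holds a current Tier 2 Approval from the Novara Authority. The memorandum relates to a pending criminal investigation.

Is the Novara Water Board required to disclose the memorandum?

No — exception (d) applies; the Novara Water Board is not required to disclose the memorandum.

Exception (a) is satisfied on its face — the registered capacity is 2,840 units, less than the 3,070 units limit; a current Standing Clearance is held; assessed value is $212,500, below the $235,500 limit. But: (e) applies — a current Class D Approval is held. (f), which would lift (e), does not operate here — the reportable unit count is 74, short of 87. So (a) is unavailable.
Exception (b) fails — there is no Annual Declaration in force.
Exception (c) requires that the baseline figure is less than 550; but the baseline figure is 630, not less than 550, so (c) is unavailable.
All of (d)'s requirements are met (the memorandum is privileged; the number of pages in the record is 18, less than the 19 limit; the memorandum names a confidential informant). Under paragraphs (i)–(o): (i) would limit (d) — a current Schedule G Notice is held — but (j) sets (i) aside: (j) operates against (i): the record's age is 32 years, meeting the 30 years threshold. (k) applies (a current Provisional Certificate is held), but yields to (l): (l) operates against (k): aggregate throughput is 2,750 units, below the 2,790 units limit. (m) applies (the coverage ratio is 24%, meeting the 24% threshold), but is itself disapplied by (n): (n) applies — a current Tier 2 Approval is held. (o), which would lift (n), is inapplicable — the qualifying period is 20 days, not under 20 days. (d) remains available.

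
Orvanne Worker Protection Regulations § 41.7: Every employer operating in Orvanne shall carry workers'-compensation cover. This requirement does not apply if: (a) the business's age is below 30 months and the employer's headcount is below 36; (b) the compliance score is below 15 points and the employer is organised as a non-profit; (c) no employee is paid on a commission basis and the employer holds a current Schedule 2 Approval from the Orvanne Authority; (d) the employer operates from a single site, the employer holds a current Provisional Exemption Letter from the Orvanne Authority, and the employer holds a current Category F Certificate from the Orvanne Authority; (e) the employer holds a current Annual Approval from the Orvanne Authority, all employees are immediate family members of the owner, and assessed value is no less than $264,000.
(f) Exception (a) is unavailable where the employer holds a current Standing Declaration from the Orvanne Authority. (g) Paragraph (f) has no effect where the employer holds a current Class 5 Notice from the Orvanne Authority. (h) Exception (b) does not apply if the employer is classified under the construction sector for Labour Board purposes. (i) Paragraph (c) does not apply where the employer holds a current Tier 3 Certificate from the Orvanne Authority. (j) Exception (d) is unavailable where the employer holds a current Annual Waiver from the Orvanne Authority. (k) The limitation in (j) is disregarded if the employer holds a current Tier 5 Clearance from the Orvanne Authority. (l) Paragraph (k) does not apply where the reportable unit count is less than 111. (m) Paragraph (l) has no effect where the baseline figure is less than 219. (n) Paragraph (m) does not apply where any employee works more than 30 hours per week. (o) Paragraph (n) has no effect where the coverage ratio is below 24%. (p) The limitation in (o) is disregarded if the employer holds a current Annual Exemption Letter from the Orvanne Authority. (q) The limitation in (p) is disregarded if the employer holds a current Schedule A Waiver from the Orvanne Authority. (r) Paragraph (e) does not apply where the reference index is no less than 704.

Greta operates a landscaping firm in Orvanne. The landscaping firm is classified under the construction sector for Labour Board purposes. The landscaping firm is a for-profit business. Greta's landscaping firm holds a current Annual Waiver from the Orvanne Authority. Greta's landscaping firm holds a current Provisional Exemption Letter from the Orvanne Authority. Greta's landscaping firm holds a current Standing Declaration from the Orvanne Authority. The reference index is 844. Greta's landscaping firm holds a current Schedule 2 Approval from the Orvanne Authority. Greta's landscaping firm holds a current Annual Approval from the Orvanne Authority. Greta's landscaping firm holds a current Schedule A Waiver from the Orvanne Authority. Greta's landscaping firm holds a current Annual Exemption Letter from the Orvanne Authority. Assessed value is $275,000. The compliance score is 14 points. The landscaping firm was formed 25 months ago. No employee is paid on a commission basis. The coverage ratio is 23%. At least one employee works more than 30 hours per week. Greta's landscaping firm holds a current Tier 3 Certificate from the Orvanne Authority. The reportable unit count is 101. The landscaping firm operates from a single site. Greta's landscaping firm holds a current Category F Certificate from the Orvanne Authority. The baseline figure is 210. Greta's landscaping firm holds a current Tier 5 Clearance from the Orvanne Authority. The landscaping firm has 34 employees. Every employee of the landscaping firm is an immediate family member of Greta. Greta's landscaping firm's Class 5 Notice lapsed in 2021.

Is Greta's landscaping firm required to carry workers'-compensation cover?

No — exception (d) applies; Greta's landscaping firm is not required to carry workers'-compensation cover.

All of (a)'s requirements are met (the business's age is 25 months, below the 30 months limit; the employer's headcount is 34, below the 36 limit). Turning to paragraphs (f)–(g): (f) operates — a current Standing Declaration is held. (g) is not engaged (there is no Class 5 Notice in force), so (f) stands. Exception (a) does not apply.
Exception (b) requires that the employer is organised as a non-profit; but the employer is for-profit, so (b) is unavailable.
Exception (c) is satisfied on its face — no employee is paid on commission; a current Schedule 2 Approval is held. However, paragraph (i) must be considered: (i) operates — a current Tier 3 Certificate is held. So (c) is unavailable.
Exception (d) is satisfied on its face — the employer operates from a single site; a current Provisional Exemption Letter is held; a current Category F Certificate is held. Applying paragraphs (j)–(q): (j) applies (a current Annual Waiver is held), but is displaced by (k): (k) is engaged — a current Tier 5 Clearance is held. (l) is engaged (the reportable unit count is 101, less than the 111 limit), but yields to (m): (m) operates against (l): the baseline figure is 210, less than the 219 limit. (n) would limit (m) — at least one employee exceeds 30 hours/week — but (o) sets (n) aside: (o) operates against (n): the coverage ratio is 23%, below the 24% limit. (p) is engaged (a current Annual Exemption Letter is held), but yields to (q): (q) operates against (p): a current Schedule A Waiver is held. So (d) applies.
Exception (e)'s conditions are all satisfied: a current Annual Approval is held; every employee is an immediate family member; assessed value is $275,000, meeting the $264,000 threshold. Turning to paragraph (r): (r) operates — the reference index is 844, meeting the 704 threshold. Exception (e) does not apply.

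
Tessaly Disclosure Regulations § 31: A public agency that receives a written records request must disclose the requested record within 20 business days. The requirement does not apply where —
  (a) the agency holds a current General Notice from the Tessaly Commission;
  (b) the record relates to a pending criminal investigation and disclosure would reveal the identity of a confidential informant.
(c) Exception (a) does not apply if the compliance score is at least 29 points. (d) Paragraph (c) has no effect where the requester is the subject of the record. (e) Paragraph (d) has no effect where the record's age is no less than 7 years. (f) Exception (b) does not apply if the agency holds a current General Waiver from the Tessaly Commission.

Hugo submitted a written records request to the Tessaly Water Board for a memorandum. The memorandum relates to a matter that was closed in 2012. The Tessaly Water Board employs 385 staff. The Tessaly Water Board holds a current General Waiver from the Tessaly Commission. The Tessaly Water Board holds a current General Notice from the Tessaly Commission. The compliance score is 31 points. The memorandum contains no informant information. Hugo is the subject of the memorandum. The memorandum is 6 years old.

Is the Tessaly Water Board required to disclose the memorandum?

No — exception (a) applies; the Tessaly Water Board is not required to disclose the memorandum.

Exception (a)'s conditions are all satisfied: a current General Notice is held. Considering the limiting provisions: (c) is triggered (the compliance score is 31 points, meeting the 29 points threshold), but is itself disapplied by (d): (d) is triggered — Hugo is the subject of the memorandum. (e) is not engaged (the record's age is 6 years, short of 7 years), so (d) stands. (a) remains available.
Exception (b) requires that the record relates to a pending criminal investigation; but the memorandum relates to a closed matter, so (b) is unavailable.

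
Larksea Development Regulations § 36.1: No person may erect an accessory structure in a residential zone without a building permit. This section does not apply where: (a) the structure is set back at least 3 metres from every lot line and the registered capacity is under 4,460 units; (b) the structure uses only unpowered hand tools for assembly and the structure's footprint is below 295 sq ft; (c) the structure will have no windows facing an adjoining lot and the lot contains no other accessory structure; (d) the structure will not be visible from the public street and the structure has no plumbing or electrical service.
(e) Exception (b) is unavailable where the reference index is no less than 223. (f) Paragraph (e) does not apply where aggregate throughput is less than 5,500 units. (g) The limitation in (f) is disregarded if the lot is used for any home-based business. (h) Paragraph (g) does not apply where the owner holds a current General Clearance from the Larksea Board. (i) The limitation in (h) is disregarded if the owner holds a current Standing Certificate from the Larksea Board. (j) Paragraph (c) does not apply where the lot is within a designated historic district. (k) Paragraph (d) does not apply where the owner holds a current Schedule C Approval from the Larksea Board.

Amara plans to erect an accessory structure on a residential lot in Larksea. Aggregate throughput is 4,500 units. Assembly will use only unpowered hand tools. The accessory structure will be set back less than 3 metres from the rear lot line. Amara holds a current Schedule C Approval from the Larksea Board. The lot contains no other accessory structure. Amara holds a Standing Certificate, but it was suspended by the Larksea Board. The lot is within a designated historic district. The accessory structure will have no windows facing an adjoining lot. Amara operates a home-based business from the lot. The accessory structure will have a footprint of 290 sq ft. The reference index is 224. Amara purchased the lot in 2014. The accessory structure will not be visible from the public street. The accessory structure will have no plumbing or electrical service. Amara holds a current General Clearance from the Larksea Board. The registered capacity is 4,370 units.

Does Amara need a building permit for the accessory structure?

No — exception (b) applies; Amara does not need a building permit.

Exception (a) requires that the structure is set back at least 3 metres from every lot line; but the rear setback is under 3 m, so (a) is unavailable.
Exception (b)'s conditions are all satisfied: assembly uses only hand tools; the structure's footprint is 290 sq ft, below the 295 sq ft limit. Considering the limiting provisions: (e) would limit (b) — the reference index is 224, meeting the 223 threshold — but (f) sets (e) aside: (f) operates against (e): aggregate throughput is 4,500 units, less than the 5,500 units limit. (g) would limit (f) — a home-based business operates on the lot — but (h) sets (g) aside: (h) operates — a current General Clearance is held. (i), which would lift (h), is not triggered — the Standing Certificate is not current. (b) remains available.
All of (c)'s requirements are met (no windows face an adjoining lot; the lot has no other accessory structure). Turning to paragraph (j): (j) operates — the lot is in a historic district. Exception (c) does not apply.
Exception (d)'s conditions are all satisfied: the structure will not be visible from the street; there is no plumbing or electrical service. But applying paragraph (k): (k) operates against (d): a current Schedule C Approval is held. Exception (d) does not apply.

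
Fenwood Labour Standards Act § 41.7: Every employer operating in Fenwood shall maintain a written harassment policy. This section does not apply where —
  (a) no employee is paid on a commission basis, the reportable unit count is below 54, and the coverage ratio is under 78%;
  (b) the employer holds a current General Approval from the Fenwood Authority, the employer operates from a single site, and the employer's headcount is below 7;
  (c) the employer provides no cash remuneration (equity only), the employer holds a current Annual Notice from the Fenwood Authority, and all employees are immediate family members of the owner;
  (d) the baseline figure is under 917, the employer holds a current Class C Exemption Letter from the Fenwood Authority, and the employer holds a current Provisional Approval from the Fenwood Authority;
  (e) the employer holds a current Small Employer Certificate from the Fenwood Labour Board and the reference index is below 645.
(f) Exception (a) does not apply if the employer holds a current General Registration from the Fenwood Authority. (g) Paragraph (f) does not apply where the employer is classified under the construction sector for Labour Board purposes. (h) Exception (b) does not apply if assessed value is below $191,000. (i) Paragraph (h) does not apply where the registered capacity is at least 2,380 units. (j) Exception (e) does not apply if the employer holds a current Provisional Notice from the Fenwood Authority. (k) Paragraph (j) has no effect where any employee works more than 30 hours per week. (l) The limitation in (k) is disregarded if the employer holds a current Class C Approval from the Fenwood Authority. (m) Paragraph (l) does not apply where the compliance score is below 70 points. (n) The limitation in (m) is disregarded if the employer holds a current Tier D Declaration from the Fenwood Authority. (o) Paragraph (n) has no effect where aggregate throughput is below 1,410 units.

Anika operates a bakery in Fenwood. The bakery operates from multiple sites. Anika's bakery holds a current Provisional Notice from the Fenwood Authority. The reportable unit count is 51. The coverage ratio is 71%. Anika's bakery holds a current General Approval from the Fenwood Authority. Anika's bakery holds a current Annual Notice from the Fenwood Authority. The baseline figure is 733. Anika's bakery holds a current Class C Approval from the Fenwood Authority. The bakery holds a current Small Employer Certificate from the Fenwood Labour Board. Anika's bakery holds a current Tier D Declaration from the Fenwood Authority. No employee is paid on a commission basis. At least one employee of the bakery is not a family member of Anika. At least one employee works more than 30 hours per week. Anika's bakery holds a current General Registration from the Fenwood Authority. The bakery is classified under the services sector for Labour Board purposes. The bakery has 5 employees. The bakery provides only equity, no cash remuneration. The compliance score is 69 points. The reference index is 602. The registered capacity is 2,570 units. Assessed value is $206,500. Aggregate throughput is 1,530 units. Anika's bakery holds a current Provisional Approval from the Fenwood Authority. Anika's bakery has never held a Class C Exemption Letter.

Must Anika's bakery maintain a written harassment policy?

Exception (a) is satisfied on its face — no employee is paid on commission; the reportable unit count is 51, below the 54 limit; the coverage ratio is 71%, under the 78% limit. But applying paragraphs (f)–(g): (f) is engaged — a current General Registration is held. (g), which would lift (f), does not operate here — the bakery is classified under the services sector. (a) is therefore removed.
Exception (b) requires that the employer operates from a single site; but the employer operates from multiple sites, so (b) is unavailable.
Exception (c) does not apply: at least one employee is not a family member.
Exception (d) fails — no current Class C Exemption Letter is held.
Exception (e) is satisfied on its face — a current Small Employer Certificate is held; the reference index is 602, below the 645 limit. But applying paragraphs (j)–(o): (j) operates — a current Provisional Notice is held. (k) operates (at least one employee exceeds 30 hours/week), but is set aside by (l): (l) applies — a current Class C Approval is held. (m) applies (the compliance score is 69 points, below the 70 points limit), but is set aside by (n): (n) operates against (m): a current Tier D Declaration is held. (o), which would lift (n), is inapplicable — aggregate throughput is 1,530 units, not below 1,410 units. Exception (e) does not apply.
No exception displaces § 41.7.

Yes — Anika's bakery must maintain a written harassment policy.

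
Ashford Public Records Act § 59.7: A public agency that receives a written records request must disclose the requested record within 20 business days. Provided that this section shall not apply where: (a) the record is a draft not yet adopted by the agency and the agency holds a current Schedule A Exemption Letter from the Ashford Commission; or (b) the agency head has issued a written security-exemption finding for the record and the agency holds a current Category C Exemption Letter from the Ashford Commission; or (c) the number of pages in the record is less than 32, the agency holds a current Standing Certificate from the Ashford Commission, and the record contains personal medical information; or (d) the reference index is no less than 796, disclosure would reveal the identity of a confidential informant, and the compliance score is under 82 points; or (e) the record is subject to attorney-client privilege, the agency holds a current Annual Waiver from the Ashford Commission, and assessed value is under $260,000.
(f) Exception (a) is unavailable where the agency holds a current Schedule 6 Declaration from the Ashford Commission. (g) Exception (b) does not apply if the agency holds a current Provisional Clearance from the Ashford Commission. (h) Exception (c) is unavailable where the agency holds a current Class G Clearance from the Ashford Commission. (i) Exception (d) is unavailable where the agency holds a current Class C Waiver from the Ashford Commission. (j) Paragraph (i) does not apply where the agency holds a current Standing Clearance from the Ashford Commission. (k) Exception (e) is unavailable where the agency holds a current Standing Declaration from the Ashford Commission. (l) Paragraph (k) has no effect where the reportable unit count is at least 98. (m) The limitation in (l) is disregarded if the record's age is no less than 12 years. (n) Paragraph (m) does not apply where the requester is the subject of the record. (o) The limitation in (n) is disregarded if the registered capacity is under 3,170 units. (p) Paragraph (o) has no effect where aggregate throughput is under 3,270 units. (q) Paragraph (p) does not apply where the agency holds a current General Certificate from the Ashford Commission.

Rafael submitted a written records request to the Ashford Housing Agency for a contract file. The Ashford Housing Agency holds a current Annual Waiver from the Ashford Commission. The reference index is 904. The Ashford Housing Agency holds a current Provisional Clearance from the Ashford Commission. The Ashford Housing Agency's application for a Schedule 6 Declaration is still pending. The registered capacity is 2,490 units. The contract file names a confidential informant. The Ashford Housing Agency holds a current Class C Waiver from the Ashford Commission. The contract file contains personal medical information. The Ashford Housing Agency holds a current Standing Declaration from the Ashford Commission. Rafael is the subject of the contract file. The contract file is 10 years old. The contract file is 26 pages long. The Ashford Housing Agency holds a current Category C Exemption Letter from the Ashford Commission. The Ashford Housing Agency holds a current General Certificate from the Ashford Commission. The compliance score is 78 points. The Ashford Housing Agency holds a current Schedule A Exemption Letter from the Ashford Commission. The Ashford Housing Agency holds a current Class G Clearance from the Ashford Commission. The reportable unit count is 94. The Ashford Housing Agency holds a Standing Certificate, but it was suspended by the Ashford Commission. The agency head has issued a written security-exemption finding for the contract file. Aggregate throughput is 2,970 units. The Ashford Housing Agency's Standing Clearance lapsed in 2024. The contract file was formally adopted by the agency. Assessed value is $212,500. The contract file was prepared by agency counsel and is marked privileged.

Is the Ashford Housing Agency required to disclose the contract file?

Exception (a) fails — the contract file has been formally adopted.
Exception (b)'s conditions are all satisfied: a written security-exemption finding has been issued; a current Category C Exemption Letter is held. But: (g) operates against (b): a current Provisional Clearance is held. (b) is therefore removed.
Exception (c) fails — the Standing Certificate is not current.
Exception (d)'s conditions are all satisfied: the reference index is 904, meeting the 796 threshold; the contract file names a confidential informant; the compliance score is 78 points, under the 82 points limit. Turning to paragraphs (i)–(j): (i) operates against (d): a current Class C Waiver is held. (j), which would lift (i), is inapplicable — no current Standing Clearance is held. Exception (d) does not apply.
Exception (e) is satisfied on its face — the contract file is privileged; a current Annual Waiver is held; assessed value is $212,500, under the $260,000 limit. But applying paragraphs (k)–(q): (k) operates against (e): a current Standing Declaration is held. (l), which would lift (k), is not triggered — the reportable unit count is 94, short of 98. (e) is therefore removed.
Every exception is unavailable, so the rule governs.

Yes — the Ashford Housing Agency must disclose the contract file.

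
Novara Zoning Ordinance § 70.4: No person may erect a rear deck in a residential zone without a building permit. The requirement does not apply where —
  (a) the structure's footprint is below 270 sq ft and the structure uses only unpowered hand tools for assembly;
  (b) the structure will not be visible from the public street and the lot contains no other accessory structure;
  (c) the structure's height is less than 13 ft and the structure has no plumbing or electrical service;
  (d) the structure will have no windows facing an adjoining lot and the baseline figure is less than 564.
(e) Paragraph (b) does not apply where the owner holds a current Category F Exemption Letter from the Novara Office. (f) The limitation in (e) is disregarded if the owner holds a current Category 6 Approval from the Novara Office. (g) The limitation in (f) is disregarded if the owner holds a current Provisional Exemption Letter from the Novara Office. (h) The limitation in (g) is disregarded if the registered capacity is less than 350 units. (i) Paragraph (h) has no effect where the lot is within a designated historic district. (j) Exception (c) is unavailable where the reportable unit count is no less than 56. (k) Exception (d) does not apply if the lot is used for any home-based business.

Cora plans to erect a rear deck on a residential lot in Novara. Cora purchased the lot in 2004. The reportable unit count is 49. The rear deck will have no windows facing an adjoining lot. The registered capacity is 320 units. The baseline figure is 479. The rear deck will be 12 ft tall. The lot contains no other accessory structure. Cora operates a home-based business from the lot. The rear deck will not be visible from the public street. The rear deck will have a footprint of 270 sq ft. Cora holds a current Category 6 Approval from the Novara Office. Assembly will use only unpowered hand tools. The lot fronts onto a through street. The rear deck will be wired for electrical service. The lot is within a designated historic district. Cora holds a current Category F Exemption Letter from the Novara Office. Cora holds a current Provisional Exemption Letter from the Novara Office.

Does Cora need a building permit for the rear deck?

Exception (a) requires that the structure's footprint is below 270 sq ft; but the structure's footprint is 270 sq ft, not below 270 sq ft, so (a) is unavailable.
Exception (b) is satisfied on its face — the structure will not be visible from the street; the lot has no other accessory structure. However, paragraphs (e)–(i) must be considered: (e) operates against (b): a current Category F Exemption Letter is held. (f) applies (a current Category 6 Approval is held), but yields to (g): (g) operates against (f): a current Provisional Exemption Letter is held. (h) is triggered (the registered capacity is 320 units, less than the 350 units limit), but yields to (i): (i) is triggered — the lot is in a historic district. Exception (b) does not apply.
Exception (c) fails — electrical service is planned.
All of (d)'s requirements are met (no windows face an adjoining lot; the baseline figure is 479, less than the 564 limit). However, paragraph (k) must be considered: (k) applies — a home-based business operates on the lot. Exception (d) does not apply.
No exception displaces § 70.4.

Yes — Cora must obtain a building permit.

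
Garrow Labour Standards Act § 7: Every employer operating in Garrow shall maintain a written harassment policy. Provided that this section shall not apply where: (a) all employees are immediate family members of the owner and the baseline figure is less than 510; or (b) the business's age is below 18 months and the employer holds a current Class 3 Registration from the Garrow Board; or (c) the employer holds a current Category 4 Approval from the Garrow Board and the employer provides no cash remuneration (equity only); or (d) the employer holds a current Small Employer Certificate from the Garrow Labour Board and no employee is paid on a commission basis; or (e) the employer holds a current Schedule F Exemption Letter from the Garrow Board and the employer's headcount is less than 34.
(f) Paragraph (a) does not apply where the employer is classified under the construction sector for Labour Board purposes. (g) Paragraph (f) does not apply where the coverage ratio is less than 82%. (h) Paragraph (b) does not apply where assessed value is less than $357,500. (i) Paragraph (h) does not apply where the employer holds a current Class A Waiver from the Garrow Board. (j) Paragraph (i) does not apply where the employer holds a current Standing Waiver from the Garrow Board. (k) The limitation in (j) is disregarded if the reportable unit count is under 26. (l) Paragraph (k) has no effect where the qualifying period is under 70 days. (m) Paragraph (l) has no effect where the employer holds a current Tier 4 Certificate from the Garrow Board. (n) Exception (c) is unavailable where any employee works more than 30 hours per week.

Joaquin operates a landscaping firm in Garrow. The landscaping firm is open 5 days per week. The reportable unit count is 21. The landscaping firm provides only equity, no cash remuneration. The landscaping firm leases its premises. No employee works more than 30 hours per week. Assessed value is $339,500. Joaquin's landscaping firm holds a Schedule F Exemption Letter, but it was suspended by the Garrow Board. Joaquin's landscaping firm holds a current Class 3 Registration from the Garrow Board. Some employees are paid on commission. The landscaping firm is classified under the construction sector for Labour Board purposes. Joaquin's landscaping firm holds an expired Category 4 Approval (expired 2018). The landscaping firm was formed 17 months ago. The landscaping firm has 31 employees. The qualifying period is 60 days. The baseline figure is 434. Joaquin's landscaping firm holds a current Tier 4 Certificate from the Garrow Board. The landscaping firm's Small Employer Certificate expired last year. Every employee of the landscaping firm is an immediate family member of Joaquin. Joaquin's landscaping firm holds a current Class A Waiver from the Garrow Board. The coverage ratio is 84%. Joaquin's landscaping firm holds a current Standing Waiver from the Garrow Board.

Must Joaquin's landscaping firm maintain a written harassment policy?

Exception (a)'s conditions are all satisfied: every employee is an immediate family member; the baseline figure is 434, less than the 510 limit. But: (f) operates against (a): the landscaping firm is classified under the construction sector. (g), which would lift (f), does not operate here — the coverage ratio is 84%, not less than 82%. (a) is therefore removed.
Exception (b): the business's age is 17 months, below the 18 months limit; a current Class 3 Registration is held — every condition holds. As to paragraphs (h)–(m): (h) is triggered (assessed value is $339,500, less than the $357,500 limit), but is overridden by (i): (i) is triggered — a current Class A Waiver is held. (j) would limit (i) — a current Standing Waiver is held — but (k) sets (j) aside: (k) operates against (j): the reportable unit count is 21, under the 26 limit. (l) is engaged (the qualifying period is 60 days, under the 70 days limit), but is overridden by (m): (m) operates against (l): a current Tier 4 Certificate is held. So (b) applies.
Exception (c) does not apply: the Category 4 Approval is not current.
Exception (d) does not apply: the Small Employer Certificate has expired.
Exception (e) does not apply: no current Schedule F Exemption Letter is held.

No — exception (b) applies; Joaquin's landscaping firm is not required to maintain a written harassment policy.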